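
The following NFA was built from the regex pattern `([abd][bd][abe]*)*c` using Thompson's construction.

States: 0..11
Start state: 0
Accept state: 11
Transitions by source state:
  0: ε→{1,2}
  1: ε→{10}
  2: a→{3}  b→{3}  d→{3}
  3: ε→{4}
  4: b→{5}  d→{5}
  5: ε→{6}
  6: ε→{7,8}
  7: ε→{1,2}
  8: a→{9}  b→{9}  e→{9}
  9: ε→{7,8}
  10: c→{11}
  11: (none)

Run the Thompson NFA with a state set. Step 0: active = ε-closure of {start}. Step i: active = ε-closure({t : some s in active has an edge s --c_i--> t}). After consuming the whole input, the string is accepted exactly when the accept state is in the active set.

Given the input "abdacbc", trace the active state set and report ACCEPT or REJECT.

S₀ = ε-closure({0}) = {0,1,2,10}
'a' @ 1: {3,4}
'b' @ 2: {1,2,5,6,7,8,10}
'd' @ 3: {3,4}
'a' @ 4: {}  — dead — no transitions
rest 'cbc' ignored (set empty)
final: {}; accept 11 not in set

Answer: REJECT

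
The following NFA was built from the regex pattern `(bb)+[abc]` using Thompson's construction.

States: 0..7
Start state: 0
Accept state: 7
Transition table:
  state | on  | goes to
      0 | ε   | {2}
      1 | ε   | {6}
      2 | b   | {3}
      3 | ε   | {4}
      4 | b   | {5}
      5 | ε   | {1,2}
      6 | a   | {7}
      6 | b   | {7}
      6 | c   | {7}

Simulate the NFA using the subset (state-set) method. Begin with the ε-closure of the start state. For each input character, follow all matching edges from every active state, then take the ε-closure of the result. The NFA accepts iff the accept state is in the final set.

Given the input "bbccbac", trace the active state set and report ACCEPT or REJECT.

Answer: REJECT

Trace:
initial (ε-close {0}): {0,2}
'b' @ 1: {3,4}
'b' @ 2: {1,2,5,6}
'c' @ 3: {7}  ✓accept
'c' @ 4: {}  — no active states
rest 'bac' ignored (set empty)
end set {} — state 7 not in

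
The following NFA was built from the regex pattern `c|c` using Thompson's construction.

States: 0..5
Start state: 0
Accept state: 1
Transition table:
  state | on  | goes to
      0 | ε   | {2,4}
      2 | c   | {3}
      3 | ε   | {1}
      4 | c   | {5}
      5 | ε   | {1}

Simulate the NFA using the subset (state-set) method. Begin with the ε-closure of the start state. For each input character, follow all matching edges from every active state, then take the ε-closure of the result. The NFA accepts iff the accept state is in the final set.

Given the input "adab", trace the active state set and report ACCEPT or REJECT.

S₀ = ε-closure({0}) = {0,2,4}
'a' @ 1: {}  — dead — no transitions
rest 'dab' ignored (set empty)
final: {}; accept 1 not in set

Answer: REJECT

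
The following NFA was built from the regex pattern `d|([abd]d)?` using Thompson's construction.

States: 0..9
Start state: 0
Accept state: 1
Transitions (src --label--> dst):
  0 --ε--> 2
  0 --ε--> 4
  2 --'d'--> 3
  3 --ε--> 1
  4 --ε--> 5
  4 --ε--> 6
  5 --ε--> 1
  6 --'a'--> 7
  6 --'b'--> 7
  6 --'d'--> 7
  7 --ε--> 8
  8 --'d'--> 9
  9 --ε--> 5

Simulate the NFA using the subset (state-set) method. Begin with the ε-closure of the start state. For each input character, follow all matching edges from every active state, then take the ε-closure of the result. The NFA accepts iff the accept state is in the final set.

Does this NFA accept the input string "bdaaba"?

Answer: REJECT

Steps:
start: ε-closure({0}) = {0,1,2,4,5,6}
'b' @ 1: {7,8}
'd' @ 2: {1,5,9}  (accept∈set)
'a' @ 3: {}  — state set empty
rest 'aba' ignored (set empty)
after full input: {}  (accept=1 not in)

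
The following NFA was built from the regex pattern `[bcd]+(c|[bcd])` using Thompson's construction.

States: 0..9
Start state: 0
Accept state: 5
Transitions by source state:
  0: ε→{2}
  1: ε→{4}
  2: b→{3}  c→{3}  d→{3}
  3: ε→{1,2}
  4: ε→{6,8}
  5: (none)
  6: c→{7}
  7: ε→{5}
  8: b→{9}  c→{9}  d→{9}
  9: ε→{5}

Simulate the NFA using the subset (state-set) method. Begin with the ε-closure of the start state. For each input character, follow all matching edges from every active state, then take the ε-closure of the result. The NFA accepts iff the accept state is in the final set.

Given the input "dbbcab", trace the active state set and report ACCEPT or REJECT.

start: ε-closure({0}) = {0,2}
'd' @ 1: {1,2,3,4,6,8}
'b' @ 2: {1,2,3,4,5,6,8,9}  [accepting]
'b' @ 3: {1,2,3,4,5,6,8,9}  [accepting]
'c' @ 4: {1,2,3,4,5,6,7,8,9}  [accepting]
'a' @ 5: {}  — no active states
rest 'b' ignored (set empty)
final: {}; accept 5 not in set

Answer: REJECT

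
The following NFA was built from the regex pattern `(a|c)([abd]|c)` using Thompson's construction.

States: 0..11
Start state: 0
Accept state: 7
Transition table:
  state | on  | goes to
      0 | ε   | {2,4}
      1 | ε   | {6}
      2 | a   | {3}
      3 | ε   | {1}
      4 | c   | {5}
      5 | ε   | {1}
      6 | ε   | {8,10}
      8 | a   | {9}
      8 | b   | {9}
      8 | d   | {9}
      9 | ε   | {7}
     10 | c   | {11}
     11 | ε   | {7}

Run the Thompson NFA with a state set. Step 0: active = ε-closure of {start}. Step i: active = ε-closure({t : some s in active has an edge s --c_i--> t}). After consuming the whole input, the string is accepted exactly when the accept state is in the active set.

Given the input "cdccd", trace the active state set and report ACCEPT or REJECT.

initial (ε-close {0}): {0,2,4}
'c' @ 1: {1,5,6,8,10}
'd' @ 2: {7,9}  (accept∈set)
'c' @ 3: {}  — no active states
rest 'cd' ignored (set empty)
end set {} — state 7 not in

Answer: REJECT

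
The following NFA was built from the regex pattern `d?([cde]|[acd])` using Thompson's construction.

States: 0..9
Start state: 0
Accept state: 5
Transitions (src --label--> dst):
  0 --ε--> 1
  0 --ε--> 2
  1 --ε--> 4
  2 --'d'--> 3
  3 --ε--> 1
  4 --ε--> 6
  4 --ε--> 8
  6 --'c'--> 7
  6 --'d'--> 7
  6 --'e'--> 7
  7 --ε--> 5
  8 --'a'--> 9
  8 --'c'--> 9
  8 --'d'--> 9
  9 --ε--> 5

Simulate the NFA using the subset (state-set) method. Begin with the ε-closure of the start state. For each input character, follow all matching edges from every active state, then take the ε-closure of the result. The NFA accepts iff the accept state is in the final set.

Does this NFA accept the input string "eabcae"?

start: ε-closure({0}) = {0,1,2,4,6,8}
'e' @ 1: {5,7}  (accept∈set)
'a' @ 2: {}  — dead — no transitions
rest 'bcae' ignored (set empty)
final: {}; accept 5 not in set

Answer: REJECT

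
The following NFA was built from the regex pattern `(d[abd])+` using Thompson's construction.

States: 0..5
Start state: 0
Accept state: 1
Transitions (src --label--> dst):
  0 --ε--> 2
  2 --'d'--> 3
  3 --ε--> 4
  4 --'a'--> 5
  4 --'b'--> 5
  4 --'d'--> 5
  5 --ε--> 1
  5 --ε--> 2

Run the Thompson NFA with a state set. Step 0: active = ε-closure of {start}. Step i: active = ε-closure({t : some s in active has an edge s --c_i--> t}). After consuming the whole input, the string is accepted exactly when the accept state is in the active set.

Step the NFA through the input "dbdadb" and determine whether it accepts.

Answer: ACCEPT

Trace:
initial (ε-close {0}): {0,2}
'd' @ 1: {3,4}
'b' @ 2: {1,2,5}  [accepting]
'd' @ 3: {3,4}
'a' @ 4: {1,2,5}  [accepting]
'd' @ 5: {3,4}
'b' @ 6: {1,2,5}  [accepting]
after full input: {1,2,5}  (accept=1 in)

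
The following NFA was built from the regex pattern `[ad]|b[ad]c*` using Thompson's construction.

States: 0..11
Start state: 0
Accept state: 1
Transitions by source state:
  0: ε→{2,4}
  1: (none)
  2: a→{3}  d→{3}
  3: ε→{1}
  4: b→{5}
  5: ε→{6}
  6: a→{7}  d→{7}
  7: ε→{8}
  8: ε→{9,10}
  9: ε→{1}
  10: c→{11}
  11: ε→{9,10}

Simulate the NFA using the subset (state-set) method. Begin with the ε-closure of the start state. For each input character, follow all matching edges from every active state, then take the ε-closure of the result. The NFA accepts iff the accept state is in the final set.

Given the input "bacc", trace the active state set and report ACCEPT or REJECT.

Answer: ACCEPT

Derivation:
start: ε-closure({0}) = {0,2,4}
'b' @ 1: {5,6}
'a' @ 2: {1,7,8,9,10}  (accept∈set)
'c' @ 3: {1,9,10,11}  (accept∈set)
'c' @ 4: {1,9,10,11}  (accept∈set)
end set {1,9,10,11} — state 1 in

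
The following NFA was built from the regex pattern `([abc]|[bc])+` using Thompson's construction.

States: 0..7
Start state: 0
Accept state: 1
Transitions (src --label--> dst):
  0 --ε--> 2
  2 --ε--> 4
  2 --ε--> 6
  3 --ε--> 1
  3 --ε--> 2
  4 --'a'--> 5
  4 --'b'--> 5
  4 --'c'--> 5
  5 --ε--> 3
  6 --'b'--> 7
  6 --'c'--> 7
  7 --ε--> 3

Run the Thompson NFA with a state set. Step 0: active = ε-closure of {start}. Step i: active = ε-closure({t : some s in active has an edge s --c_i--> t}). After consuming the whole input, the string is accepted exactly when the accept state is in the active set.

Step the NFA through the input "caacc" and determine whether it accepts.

start: ε-closure({0}) = {0,2,4,6}
'c' @ 1: {1,2,3,4,5,6,7}  [accepting]
'a' @ 2: {1,2,3,4,5,6}  [accepting]
'a' @ 3: {1,2,3,4,5,6}  [accepting]
'c' @ 4: {1,2,3,4,5,6,7}  [accepting]
'c' @ 5: {1,2,3,4,5,6,7}  [accepting]
end set {1,2,3,4,5,6,7} — state 1 in

Answer: ACCEPT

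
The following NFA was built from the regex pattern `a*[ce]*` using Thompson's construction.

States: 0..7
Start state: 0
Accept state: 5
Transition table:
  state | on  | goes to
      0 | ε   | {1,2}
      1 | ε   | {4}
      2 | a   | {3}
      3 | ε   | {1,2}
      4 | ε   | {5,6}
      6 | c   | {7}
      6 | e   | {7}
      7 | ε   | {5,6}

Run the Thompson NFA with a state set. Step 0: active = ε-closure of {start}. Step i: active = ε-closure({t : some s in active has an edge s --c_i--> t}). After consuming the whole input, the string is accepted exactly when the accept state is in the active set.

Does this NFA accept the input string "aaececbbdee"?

initial (ε-close {0}): {0,1,2,4,5,6}
'a' @ 1: {1,2,3,4,5,6}  [accepting]
'a' @ 2: {1,2,3,4,5,6}  [accepting]
'e' @ 3: {5,6,7}  [accepting]
'c' @ 4: {5,6,7}  [accepting]
'e' @ 5: {5,6,7}  [accepting]
'c' @ 6: {5,6,7}  [accepting]
'b' @ 7: {}  — no active states
rest 'bdee' ignored (set empty)
final: {}; accept 5 not in set

Answer: REJECT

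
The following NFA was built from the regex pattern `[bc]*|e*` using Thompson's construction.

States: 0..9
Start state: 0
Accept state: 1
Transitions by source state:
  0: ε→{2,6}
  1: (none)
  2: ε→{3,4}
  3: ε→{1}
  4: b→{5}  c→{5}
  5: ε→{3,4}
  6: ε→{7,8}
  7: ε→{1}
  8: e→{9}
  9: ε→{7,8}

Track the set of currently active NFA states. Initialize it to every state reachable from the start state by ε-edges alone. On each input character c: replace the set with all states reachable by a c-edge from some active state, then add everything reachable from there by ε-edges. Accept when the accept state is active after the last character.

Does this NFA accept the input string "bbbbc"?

Answer: ACCEPT

Trace:
S₀ = ε-closure({0}) = {0,1,2,3,4,6,7,8}
'b' @ 1: {1,3,4,5}  ✓accept
'b' @ 2: {1,3,4,5}  ✓accept
'b' @ 3: {1,3,4,5}  ✓accept
'b' @ 4: {1,3,4,5}  ✓accept
'c' @ 5: {1,3,4,5}  ✓accept
end set {1,3,4,5} — state 1 in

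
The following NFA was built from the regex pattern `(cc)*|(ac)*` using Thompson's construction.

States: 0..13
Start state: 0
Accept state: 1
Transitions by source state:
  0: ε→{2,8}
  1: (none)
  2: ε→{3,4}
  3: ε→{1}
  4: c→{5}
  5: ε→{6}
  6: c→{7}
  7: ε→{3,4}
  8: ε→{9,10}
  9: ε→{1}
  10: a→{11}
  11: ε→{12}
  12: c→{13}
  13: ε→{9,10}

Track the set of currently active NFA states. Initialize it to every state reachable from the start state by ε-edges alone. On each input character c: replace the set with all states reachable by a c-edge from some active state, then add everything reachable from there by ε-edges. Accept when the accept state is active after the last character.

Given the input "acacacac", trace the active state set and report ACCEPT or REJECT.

start: ε-closure({0}) = {0,1,2,3,4,8,9,10}
'a' @ 1: {11,12}
'c' @ 2: {1,9,10,13}  (accept∈set)
'a' @ 3: {11,12}
'c' @ 4: {1,9,10,13}  (accept∈set)
'a' @ 5: {11,12}
'c' @ 6: {1,9,10,13}  (accept∈set)
'a' @ 7: {11,12}
'c' @ 8: {1,9,10,13}  (accept∈set)
end set {1,9,10,13} — state 1 in

Answer: ACCEPT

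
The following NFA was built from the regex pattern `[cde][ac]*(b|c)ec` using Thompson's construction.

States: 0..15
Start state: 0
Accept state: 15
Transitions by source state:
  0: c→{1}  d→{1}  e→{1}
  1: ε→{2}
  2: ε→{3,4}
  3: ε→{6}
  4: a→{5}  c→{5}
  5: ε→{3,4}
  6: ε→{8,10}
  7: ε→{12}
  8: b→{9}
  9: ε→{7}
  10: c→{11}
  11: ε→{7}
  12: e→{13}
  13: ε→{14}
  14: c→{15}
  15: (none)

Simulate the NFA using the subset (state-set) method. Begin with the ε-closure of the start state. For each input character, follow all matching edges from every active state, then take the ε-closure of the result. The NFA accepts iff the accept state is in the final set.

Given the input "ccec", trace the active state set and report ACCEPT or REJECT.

start: ε-closure({0}) = {0}
'c' @ 1: {1,2,3,4,6,8,10}
'c' @ 2: {3,4,5,6,7,8,10,11,12}
'e' @ 3: {13,14}
'c' @ 4: {15}  (accept∈set)
after full input: {15}  (accept=15 in)

Answer: ACCEPT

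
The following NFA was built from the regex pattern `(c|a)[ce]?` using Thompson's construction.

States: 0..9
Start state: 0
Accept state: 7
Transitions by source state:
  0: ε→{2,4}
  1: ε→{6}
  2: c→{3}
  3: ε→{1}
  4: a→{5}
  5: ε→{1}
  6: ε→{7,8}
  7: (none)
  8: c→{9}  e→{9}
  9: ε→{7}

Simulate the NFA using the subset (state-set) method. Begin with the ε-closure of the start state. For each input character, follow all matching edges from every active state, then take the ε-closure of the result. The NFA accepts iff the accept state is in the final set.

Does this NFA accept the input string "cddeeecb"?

Answer: REJECT

Trace:
initial (ε-close {0}): {0,2,4}
'c' @ 1: {1,3,6,7,8}  (accept∈set)
'd' @ 2: {}  — no active states
rest 'deeecb' ignored (set empty)
end set {} — state 7 not in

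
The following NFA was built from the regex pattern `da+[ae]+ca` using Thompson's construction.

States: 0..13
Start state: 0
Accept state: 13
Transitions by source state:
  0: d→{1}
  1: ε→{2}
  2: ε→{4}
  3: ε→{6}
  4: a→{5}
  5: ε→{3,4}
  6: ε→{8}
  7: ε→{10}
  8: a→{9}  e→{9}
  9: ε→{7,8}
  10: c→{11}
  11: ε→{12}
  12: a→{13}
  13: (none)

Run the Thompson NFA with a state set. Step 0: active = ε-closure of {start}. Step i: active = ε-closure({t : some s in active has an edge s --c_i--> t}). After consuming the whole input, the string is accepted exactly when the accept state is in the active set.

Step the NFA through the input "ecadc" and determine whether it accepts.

S₀ = ε-closure({0}) = {0}
'e' @ 1: {}  — dead — no transitions
rest 'cadc' ignored (set empty)
final: {}; accept 13 not in set

Answer: REJECT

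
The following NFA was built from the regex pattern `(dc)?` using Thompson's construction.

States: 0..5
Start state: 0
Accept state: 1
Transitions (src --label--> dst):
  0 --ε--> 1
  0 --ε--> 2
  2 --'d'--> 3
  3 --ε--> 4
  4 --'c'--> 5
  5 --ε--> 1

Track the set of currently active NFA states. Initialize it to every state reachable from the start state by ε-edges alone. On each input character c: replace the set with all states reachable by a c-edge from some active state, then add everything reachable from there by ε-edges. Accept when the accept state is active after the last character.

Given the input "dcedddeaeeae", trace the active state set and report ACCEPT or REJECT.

initial (ε-close {0}): {0,1,2}
'd' @ 1: {3,4}
'c' @ 2: {1,5}  ✓accept
'e' @ 3: {}  — dead — no transitions
rest 'dddeaeeae' ignored (set empty)
after full input: {}  (accept=1 not in)

Answer: REJECT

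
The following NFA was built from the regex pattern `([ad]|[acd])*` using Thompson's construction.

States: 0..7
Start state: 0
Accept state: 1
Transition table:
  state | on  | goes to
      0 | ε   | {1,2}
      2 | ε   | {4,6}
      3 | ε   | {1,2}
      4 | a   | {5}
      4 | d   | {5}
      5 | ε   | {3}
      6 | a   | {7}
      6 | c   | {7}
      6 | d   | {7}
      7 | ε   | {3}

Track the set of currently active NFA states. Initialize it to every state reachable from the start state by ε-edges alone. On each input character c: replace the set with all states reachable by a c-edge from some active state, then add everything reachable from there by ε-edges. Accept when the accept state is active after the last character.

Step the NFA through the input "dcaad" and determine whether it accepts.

Answer: ACCEPT

Steps:
start: ε-closure({0}) = {0,1,2,4,6}
'd' @ 1: {1,2,3,4,5,6,7}  [accepting]
'c' @ 2: {1,2,3,4,6,7}  [accepting]
'a' @ 3: {1,2,3,4,5,6,7}  [accepting]
'a' @ 4: {1,2,3,4,5,6,7}  [accepting]
'd' @ 5: {1,2,3,4,5,6,7}  [accepting]
end set {1,2,3,4,5,6,7} — state 1 in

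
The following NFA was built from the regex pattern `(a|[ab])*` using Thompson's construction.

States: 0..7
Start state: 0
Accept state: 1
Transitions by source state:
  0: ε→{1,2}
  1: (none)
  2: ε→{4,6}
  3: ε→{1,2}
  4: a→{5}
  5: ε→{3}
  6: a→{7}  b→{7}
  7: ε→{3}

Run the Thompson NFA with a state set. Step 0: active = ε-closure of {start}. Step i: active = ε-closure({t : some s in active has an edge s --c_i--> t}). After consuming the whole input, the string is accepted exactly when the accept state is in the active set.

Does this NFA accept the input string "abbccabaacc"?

Answer: REJECT

Steps:
S₀ = ε-closure({0}) = {0,1,2,4,6}
'a' @ 1: {1,2,3,4,5,6,7}  (accept∈set)
'b' @ 2: {1,2,3,4,6,7}  (accept∈set)
'b' @ 3: {1,2,3,4,6,7}  (accept∈set)
'c' @ 4: {}  — state set empty
rest 'cabaacc' ignored (set empty)
end set {} — state 1 not in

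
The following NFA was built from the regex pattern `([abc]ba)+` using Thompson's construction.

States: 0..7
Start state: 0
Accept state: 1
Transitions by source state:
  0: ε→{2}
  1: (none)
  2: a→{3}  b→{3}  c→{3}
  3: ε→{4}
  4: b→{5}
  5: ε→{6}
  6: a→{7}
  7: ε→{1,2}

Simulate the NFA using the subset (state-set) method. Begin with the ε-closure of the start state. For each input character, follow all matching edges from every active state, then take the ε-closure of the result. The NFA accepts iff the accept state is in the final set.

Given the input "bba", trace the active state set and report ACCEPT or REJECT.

Answer: ACCEPT

Trace:
initial (ε-close {0}): {0,2}
'b' @ 1: {3,4}
'b' @ 2: {5,6}
'a' @ 3: {1,2,7}  ✓accept
end set {1,2,7} — state 1 in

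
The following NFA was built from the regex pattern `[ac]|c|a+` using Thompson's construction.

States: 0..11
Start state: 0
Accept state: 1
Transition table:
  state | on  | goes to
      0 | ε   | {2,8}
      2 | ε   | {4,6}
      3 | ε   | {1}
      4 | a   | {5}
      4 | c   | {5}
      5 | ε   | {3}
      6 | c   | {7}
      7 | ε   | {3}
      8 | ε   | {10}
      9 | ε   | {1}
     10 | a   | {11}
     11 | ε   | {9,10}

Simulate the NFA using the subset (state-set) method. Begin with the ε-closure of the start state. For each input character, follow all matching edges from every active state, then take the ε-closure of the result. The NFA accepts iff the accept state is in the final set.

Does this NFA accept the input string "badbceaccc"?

S₀ = ε-closure({0}) = {0,2,4,6,8,10}
'b' @ 1: {}  — dead — no transitions
rest 'adbceaccc' ignored (set empty)
after full input: {}  (accept=1 not in)

Answer: REJECT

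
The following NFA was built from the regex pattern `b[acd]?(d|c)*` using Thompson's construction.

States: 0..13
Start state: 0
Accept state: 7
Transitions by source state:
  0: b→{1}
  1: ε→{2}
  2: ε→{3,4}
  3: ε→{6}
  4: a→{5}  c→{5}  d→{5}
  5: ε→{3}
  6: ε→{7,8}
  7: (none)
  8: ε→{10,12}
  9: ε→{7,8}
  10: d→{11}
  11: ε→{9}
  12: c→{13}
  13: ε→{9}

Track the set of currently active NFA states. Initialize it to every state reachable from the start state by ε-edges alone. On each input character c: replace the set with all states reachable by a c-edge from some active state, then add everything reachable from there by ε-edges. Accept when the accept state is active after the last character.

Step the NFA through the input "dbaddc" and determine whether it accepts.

initial (ε-close {0}): {0}
'd' @ 1: {}  — no active states
rest 'baddc' ignored (set empty)
final: {}; accept 7 not in set

Answer: REJECT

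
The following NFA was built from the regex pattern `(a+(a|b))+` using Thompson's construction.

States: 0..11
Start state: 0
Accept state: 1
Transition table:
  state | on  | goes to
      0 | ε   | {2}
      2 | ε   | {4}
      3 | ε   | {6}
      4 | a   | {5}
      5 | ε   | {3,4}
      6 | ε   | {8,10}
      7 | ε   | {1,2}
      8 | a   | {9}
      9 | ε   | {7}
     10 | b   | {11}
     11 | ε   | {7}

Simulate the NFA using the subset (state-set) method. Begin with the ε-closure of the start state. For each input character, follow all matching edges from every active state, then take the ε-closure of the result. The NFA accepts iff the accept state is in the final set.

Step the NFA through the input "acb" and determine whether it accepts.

Answer: REJECT

Steps:
start: ε-closure({0}) = {0,2,4}
'a' @ 1: {3,4,5,6,8,10}
'c' @ 2: {}  — dead — no transitions
rest 'b' ignored (set empty)
end set {} — state 1 not in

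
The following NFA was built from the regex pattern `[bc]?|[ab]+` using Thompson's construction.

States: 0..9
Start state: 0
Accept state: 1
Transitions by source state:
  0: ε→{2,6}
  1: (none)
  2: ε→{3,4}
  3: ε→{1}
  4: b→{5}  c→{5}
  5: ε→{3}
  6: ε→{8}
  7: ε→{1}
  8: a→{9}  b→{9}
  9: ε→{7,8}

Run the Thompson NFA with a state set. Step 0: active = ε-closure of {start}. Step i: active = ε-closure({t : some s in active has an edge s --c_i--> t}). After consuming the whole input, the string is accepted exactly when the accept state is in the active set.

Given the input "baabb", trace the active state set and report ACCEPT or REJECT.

Answer: ACCEPT

Steps:
initial (ε-close {0}): {0,1,2,3,4,6,8}
'b' @ 1: {1,3,5,7,8,9}  ✓accept
'a' @ 2: {1,7,8,9}  ✓accept
'a' @ 3: {1,7,8,9}  ✓accept
'b' @ 4: {1,7,8,9}  ✓accept
'b' @ 5: {1,7,8,9}  ✓accept
final: {1,7,8,9}; accept 1 in set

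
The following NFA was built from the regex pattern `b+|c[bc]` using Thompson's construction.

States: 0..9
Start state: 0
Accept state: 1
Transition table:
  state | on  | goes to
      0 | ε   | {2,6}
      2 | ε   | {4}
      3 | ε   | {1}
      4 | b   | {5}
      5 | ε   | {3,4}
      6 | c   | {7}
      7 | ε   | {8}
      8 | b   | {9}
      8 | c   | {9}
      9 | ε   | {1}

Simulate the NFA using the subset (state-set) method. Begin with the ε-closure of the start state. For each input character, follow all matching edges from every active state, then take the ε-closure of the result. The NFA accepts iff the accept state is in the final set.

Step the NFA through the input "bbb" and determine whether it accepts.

start: ε-closure({0}) = {0,2,4,6}
'b' @ 1: {1,3,4,5}  (accept∈set)
'b' @ 2: {1,3,4,5}  (accept∈set)
'b' @ 3: {1,3,4,5}  (accept∈set)
after full input: {1,3,4,5}  (accept=1 in)

Answer: ACCEPT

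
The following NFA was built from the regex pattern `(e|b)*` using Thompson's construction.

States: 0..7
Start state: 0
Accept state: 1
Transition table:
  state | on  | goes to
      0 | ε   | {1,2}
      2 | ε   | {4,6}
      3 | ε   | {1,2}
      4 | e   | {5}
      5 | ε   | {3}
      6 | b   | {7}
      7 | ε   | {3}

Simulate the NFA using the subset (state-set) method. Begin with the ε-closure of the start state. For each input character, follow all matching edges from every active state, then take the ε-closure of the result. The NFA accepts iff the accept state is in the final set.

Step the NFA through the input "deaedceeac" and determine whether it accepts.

initial (ε-close {0}): {0,1,2,4,6}
'd' @ 1: {}  — no active states
rest 'eaedceeac' ignored (set empty)
end set {} — state 1 not in

Answer: REJECT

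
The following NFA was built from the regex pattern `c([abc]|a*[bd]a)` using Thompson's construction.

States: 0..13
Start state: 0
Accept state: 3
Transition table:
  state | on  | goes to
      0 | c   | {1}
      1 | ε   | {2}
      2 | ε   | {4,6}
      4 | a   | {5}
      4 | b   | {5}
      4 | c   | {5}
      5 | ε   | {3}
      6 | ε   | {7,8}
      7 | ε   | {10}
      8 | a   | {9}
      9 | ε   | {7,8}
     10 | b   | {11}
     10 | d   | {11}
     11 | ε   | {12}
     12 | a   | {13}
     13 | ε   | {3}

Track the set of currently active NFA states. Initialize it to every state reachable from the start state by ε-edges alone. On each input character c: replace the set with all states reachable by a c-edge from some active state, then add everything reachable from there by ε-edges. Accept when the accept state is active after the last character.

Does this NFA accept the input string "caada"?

initial (ε-close {0}): {0}
'c' @ 1: {1,2,4,6,7,8,10}
'a' @ 2: {3,5,7,8,9,10}  [accepting]
'a' @ 3: {7,8,9,10}
'd' @ 4: {11,12}
'a' @ 5: {3,13}  [accepting]
final: {3,13}; accept 3 in set

Answer: ACCEPT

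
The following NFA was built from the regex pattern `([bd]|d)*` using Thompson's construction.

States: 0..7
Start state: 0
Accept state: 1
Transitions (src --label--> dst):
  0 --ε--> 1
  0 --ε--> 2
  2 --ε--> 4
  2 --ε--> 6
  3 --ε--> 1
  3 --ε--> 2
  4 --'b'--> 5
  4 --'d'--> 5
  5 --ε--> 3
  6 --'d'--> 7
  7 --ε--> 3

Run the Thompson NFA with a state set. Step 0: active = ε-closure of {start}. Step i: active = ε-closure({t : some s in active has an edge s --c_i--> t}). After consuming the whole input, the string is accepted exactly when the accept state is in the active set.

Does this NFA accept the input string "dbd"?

Answer: ACCEPT

Steps:
start: ε-closure({0}) = {0,1,2,4,6}
'd' @ 1: {1,2,3,4,5,6,7}  ✓accept
'b' @ 2: {1,2,3,4,5,6}  ✓accept
'd' @ 3: {1,2,3,4,5,6,7}  ✓accept
end set {1,2,3,4,5,6,7} — state 1 in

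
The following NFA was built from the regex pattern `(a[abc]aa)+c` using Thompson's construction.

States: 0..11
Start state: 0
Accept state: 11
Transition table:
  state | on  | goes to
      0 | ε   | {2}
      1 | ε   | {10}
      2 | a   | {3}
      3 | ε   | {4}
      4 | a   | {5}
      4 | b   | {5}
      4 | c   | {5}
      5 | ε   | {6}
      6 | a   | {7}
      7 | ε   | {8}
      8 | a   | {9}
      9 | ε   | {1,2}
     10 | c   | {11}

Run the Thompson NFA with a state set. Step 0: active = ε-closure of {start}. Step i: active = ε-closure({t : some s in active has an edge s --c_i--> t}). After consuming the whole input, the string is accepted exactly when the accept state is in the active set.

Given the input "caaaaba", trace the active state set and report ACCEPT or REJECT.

initial (ε-close {0}): {0,2}
'c' @ 1: {}  — dead — no transitions
rest 'aaaaba' ignored (set empty)
end set {} — state 11 not in

Answer: REJECT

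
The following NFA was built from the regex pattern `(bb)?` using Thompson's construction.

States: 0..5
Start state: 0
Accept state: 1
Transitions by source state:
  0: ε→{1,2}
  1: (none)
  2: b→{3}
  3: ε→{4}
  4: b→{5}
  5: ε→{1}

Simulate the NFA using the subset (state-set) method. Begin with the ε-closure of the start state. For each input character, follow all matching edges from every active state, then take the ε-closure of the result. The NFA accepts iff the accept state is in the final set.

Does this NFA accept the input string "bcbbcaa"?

Answer: REJECT

Derivation:
initial (ε-close {0}): {0,1,2}
'b' @ 1: {3,4}
'c' @ 2: {}  — dead — no transitions
rest 'bbcaa' ignored (set empty)
end set {} — state 1 not in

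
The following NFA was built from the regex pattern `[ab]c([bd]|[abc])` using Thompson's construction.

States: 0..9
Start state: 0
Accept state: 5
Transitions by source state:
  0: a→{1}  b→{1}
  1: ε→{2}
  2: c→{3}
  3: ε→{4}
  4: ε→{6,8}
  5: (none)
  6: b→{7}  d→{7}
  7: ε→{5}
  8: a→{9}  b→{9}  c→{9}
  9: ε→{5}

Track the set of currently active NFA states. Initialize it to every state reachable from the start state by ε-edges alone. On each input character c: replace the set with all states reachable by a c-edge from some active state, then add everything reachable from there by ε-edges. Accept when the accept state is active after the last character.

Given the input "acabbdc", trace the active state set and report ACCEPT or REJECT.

start: ε-closure({0}) = {0}
'a' @ 1: {1,2}
'c' @ 2: {3,4,6,8}
'a' @ 3: {5,9}  ✓accept
'b' @ 4: {}  — dead — no transitions
rest 'bdc' ignored (set empty)
after full input: {}  (accept=5 not in)

Answer: REJECT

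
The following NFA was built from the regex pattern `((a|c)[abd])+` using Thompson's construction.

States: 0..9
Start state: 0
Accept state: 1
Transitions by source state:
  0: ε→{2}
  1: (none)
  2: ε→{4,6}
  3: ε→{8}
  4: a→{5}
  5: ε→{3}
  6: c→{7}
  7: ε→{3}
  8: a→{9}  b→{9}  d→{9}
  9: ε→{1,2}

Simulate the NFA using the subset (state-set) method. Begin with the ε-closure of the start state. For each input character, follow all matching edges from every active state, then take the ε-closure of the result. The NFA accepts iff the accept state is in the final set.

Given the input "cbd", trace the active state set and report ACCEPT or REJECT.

initial (ε-close {0}): {0,2,4,6}
'c' @ 1: {3,7,8}
'b' @ 2: {1,2,4,6,9}  ✓accept
'd' @ 3: {}  — dead — no transitions
end set {} — state 1 not in

Answer: REJECT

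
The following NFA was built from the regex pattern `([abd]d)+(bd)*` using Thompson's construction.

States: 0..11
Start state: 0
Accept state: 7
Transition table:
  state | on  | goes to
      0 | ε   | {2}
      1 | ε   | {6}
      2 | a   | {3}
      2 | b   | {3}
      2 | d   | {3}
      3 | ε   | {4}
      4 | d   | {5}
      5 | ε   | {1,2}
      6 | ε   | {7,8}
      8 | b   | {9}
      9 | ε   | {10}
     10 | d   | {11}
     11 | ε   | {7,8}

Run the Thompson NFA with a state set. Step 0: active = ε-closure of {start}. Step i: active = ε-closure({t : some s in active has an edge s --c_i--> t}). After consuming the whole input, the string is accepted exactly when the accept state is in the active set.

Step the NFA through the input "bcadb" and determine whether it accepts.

initial (ε-close {0}): {0,2}
'b' @ 1: {3,4}
'c' @ 2: {}  — state set empty
rest 'adb' ignored (set empty)
after full input: {}  (accept=7 not in)

Answer: REJECT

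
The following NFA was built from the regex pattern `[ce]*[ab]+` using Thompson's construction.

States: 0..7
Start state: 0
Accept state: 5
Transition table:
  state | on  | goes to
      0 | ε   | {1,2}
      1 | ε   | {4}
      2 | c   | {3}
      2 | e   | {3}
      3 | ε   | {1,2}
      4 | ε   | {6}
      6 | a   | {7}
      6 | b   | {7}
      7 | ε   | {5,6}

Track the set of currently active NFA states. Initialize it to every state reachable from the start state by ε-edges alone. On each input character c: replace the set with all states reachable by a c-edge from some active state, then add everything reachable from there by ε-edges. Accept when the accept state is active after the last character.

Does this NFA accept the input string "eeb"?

initial (ε-close {0}): {0,1,2,4,6}
'e' @ 1: {1,2,3,4,6}
'e' @ 2: {1,2,3,4,6}
'b' @ 3: {5,6,7}  (accept∈set)
after full input: {5,6,7}  (accept=5 in)

Answer: ACCEPT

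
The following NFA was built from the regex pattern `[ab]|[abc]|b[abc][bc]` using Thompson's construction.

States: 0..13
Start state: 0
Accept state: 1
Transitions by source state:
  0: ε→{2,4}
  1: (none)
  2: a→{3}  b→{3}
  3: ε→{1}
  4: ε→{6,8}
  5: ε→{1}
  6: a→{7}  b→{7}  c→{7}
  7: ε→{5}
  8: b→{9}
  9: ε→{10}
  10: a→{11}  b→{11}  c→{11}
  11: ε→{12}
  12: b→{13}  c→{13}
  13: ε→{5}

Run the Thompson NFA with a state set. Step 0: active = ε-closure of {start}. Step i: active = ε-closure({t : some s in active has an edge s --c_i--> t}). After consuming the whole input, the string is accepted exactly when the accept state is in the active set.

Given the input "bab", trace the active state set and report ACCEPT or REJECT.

Answer: ACCEPT

Steps:
initial (ε-close {0}): {0,2,4,6,8}
'b' @ 1: {1,3,5,7,9,10}  ✓accept
'a' @ 2: {11,12}
'b' @ 3: {1,5,13}  ✓accept
after full input: {1,5,13}  (accept=1 in)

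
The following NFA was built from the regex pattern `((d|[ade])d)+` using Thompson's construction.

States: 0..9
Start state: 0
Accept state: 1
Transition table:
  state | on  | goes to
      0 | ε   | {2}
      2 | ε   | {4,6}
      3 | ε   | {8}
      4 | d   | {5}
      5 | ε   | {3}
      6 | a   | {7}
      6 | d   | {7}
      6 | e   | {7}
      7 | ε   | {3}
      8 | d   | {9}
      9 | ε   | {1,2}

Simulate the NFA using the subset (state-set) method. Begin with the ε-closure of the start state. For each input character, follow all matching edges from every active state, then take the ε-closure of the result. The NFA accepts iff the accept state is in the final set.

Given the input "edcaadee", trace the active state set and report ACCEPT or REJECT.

initial (ε-close {0}): {0,2,4,6}
'e' @ 1: {3,7,8}
'd' @ 2: {1,2,4,6,9}  ✓accept
'c' @ 3: {}  — no active states
rest 'aadee' ignored (set empty)
final: {}; accept 1 not in set

Answer: REJECT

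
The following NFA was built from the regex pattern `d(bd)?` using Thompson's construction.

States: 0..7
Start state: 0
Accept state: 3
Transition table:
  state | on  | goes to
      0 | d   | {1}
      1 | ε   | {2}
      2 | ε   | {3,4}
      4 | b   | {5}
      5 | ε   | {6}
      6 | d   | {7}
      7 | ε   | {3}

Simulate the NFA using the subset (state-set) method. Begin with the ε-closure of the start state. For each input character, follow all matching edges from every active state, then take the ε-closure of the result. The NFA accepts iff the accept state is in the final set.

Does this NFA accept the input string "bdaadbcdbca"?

initial (ε-close {0}): {0}
'b' @ 1: {}  — dead — no transitions
rest 'daadbcdbca' ignored (set empty)
end set {} — state 3 not in

Answer: REJECT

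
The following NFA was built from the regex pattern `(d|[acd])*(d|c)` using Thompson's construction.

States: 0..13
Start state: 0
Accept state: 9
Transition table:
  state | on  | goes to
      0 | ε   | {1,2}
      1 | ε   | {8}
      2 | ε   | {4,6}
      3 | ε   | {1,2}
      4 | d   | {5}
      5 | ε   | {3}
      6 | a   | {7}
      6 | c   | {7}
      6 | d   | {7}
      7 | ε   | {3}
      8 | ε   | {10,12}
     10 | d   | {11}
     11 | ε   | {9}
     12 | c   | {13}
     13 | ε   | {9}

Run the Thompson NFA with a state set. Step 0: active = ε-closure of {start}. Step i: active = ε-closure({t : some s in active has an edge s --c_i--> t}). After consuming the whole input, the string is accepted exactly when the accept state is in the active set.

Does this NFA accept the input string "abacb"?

Answer: REJECT

Steps:
S₀ = ε-closure({0}) = {0,1,2,4,6,8,10,12}
'a' @ 1: {1,2,3,4,6,7,8,10,12}
'b' @ 2: {}  — state set empty
rest 'acb' ignored (set empty)
end set {} — state 9 not in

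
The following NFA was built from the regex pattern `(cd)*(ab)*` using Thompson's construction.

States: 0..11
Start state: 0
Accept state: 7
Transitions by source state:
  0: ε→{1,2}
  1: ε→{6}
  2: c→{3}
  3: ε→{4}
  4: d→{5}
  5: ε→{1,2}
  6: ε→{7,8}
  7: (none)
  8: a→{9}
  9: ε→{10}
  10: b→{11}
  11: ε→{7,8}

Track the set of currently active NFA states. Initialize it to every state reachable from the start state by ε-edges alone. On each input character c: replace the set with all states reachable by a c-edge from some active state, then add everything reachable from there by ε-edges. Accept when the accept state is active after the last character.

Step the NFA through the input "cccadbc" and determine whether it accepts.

initial (ε-close {0}): {0,1,2,6,7,8}
'c' @ 1: {3,4}
'c' @ 2: {}  — dead — no transitions
rest 'cadbc' ignored (set empty)
after full input: {}  (accept=7 not in)

Answer: REJECT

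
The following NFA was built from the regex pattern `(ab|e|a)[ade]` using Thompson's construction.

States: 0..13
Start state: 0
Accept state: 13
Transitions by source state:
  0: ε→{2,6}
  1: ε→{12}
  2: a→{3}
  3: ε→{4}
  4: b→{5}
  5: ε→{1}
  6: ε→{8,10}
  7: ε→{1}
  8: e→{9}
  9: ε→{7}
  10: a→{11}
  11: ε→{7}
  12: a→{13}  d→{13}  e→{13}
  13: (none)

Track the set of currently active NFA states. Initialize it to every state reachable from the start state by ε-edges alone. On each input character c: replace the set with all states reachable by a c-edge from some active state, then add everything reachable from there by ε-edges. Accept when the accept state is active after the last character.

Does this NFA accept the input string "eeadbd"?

start: ε-closure({0}) = {0,2,6,8,10}
'e' @ 1: {1,7,9,12}
'e' @ 2: {13}  (accept∈set)
'a' @ 3: {}  — no active states
rest 'dbd' ignored (set empty)
final: {}; accept 13 not in set

Answer: REJECT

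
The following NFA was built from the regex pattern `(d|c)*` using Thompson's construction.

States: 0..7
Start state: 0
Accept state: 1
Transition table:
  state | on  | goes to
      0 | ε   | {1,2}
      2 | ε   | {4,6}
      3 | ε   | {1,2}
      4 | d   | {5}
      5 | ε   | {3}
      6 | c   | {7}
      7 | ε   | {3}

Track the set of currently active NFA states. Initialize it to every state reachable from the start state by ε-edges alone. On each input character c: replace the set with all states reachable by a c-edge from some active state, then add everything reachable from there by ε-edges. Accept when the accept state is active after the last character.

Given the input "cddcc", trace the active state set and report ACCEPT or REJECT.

Answer: ACCEPT

Steps:
initial (ε-close {0}): {0,1,2,4,6}
'c' @ 1: {1,2,3,4,6,7}  (accept∈set)
'd' @ 2: {1,2,3,4,5,6}  (accept∈set)
'd' @ 3: {1,2,3,4,5,6}  (accept∈set)
'c' @ 4: {1,2,3,4,6,7}  (accept∈set)
'c' @ 5: {1,2,3,4,6,7}  (accept∈set)
final: {1,2,3,4,6,7}; accept 1 in set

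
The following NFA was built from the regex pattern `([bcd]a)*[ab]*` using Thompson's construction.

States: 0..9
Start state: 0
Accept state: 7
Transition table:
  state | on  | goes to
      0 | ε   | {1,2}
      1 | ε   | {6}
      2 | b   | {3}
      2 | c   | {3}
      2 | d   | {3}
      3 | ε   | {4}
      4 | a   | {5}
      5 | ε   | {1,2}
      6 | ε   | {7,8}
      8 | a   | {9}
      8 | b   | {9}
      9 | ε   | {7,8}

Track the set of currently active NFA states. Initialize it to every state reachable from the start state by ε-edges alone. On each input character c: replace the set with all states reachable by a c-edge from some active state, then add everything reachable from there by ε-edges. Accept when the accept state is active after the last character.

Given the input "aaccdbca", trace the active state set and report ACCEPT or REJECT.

S₀ = ε-closure({0}) = {0,1,2,6,7,8}
'a' @ 1: {7,8,9}  (accept∈set)
'a' @ 2: {7,8,9}  (accept∈set)
'c' @ 3: {}  — no active states
rest 'cdbca' ignored (set empty)
final: {}; accept 7 not in set

Answer: REJECT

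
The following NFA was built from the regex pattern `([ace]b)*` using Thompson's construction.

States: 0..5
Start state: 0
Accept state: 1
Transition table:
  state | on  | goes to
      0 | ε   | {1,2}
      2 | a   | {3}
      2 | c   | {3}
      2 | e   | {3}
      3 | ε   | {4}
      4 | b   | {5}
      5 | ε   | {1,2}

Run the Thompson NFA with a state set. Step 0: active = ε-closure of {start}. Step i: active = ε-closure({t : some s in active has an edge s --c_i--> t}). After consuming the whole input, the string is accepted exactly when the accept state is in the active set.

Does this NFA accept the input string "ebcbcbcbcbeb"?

Answer: ACCEPT

Steps:
start: ε-closure({0}) = {0,1,2}
'e' @ 1: {3,4}
'b' @ 2: {1,2,5}  ✓accept
'c' @ 3: {3,4}
'b' @ 4: {1,2,5}  ✓accept
'c' @ 5: {3,4}
'b' @ 6: {1,2,5}  ✓accept
'c' @ 7: {3,4}
'b' @ 8: {1,2,5}  ✓accept
'c' @ 9: {3,4}
'b' @ 10: {1,2,5}  ✓accept
'e' @ 11: {3,4}
'b' @ 12: {1,2,5}  ✓accept
after full input: {1,2,5}  (accept=1 in)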